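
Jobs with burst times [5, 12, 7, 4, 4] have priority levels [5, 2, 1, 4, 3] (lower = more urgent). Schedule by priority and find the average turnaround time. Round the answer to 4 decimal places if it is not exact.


Sort by priority (ascending = highest first):
Order: [(1, 7), (2, 12), (3, 4), (4, 4), (5, 5)]
Completion times:
  Priority 1, burst=7, C=7
  Priority 2, burst=12, C=19
  Priority 3, burst=4, C=23
  Priority 4, burst=4, C=27
  Priority 5, burst=5, C=32
Average turnaround = 108/5 = 21.6

21.6


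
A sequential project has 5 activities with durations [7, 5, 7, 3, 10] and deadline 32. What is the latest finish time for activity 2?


LF(activity 2) = deadline - sum of successor durations
Successors: activities 3 through 5 with durations [7, 3, 10]
Sum of successor durations = 20
LF = 32 - 20 = 12

12


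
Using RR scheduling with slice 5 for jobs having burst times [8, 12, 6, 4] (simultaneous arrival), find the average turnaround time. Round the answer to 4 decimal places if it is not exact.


Time quantum = 5
Execution trace:
  J1 runs 5 units, time = 5
  J2 runs 5 units, time = 10
  J3 runs 5 units, time = 15
  J4 runs 4 units, time = 19
  J1 runs 3 units, time = 22
  J2 runs 5 units, time = 27
  J3 runs 1 units, time = 28
  J2 runs 2 units, time = 30
Finish times: [22, 30, 28, 19]
Average turnaround = 99/4 = 24.75

24.75


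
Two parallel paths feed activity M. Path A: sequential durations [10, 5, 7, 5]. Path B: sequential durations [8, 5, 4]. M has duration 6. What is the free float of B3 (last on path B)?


ES(B3) = sum of predecessors on chain B = 13
EF(B3) = ES + duration = 13 + 4 = 17
Successor of B3 is M. ES(M) = max(sum(A), sum(B)) = max(27, 17) = 27
Free float = ES(successor) - EF(current) = 27 - 17 = 10

10


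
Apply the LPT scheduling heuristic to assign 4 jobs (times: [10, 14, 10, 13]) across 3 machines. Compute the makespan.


Sort jobs in decreasing order (LPT): [14, 13, 10, 10]
Assign each job to the least loaded machine:
  Machine 1: jobs [14], load = 14
  Machine 2: jobs [13], load = 13
  Machine 3: jobs [10, 10], load = 20
Makespan = max load = 20

20


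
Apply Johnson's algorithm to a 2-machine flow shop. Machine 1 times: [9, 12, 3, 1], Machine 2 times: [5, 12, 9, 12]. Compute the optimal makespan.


Apply Johnson's rule:
  Group 1 (a <= b): [(4, 1, 12), (3, 3, 9), (2, 12, 12)]
  Group 2 (a > b): [(1, 9, 5)]
Optimal job order: [4, 3, 2, 1]
Schedule:
  Job 4: M1 done at 1, M2 done at 13
  Job 3: M1 done at 4, M2 done at 22
  Job 2: M1 done at 16, M2 done at 34
  Job 1: M1 done at 25, M2 done at 39
Makespan = 39

39


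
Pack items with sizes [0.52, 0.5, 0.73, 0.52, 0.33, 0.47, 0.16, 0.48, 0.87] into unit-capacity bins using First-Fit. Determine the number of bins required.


Place items sequentially using First-Fit:
  Item 0.52 -> new Bin 1
  Item 0.5 -> new Bin 2
  Item 0.73 -> new Bin 3
  Item 0.52 -> new Bin 4
  Item 0.33 -> Bin 1 (now 0.85)
  Item 0.47 -> Bin 2 (now 0.97)
  Item 0.16 -> Bin 3 (now 0.89)
  Item 0.48 -> Bin 4 (now 1.0)
  Item 0.87 -> new Bin 5
Total bins used = 5

5


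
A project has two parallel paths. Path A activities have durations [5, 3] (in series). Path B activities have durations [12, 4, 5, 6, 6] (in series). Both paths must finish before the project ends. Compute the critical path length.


Path A total = 5 + 3 = 8
Path B total = 12 + 4 + 5 + 6 + 6 = 33
Critical path = longest path = max(8, 33) = 33

33


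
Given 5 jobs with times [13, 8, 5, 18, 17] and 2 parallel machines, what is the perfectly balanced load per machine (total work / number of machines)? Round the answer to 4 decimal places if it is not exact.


Total processing time = 13 + 8 + 5 + 18 + 17 = 61
Number of machines = 2
Ideal balanced load = 61 / 2 = 30.5

30.5


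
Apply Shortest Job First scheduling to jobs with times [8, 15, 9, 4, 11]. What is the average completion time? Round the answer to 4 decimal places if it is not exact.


SJF order (ascending): [4, 8, 9, 11, 15]
Completion times:
  Job 1: burst=4, C=4
  Job 2: burst=8, C=12
  Job 3: burst=9, C=21
  Job 4: burst=11, C=32
  Job 5: burst=15, C=47
Average completion = 116/5 = 23.2

23.2


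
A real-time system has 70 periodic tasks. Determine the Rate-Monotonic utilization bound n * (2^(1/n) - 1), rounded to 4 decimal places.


Compute 2^(1/70) = 1.0099512906
Subtract 1: 1.0099512906 - 1 = 0.0099512906
Multiply by n: 70 * 0.0099512906 = 0.6965903420
Round to 4 dp: 0.6966

0.6966


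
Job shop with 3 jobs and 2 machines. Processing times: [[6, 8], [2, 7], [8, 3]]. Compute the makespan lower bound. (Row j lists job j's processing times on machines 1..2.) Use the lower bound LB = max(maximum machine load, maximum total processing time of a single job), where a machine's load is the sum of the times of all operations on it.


Machine loads:
  Machine 1: 6 + 2 + 8 = 16
  Machine 2: 8 + 7 + 3 = 18
Max machine load = 18
Job totals:
  Job 1: 14
  Job 2: 9
  Job 3: 11
Max job total = 14
Lower bound = max(18, 14) = 18

18


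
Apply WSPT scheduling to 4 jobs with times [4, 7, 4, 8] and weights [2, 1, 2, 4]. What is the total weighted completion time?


Compute p/w ratios and sort ascending (WSPT): [(4, 2), (4, 2), (8, 4), (7, 1)]
Compute weighted completion times:
  Job (p=4,w=2): C=4, w*C=2*4=8
  Job (p=4,w=2): C=8, w*C=2*8=16
  Job (p=8,w=4): C=16, w*C=4*16=64
  Job (p=7,w=1): C=23, w*C=1*23=23
Total weighted completion time = 111

111


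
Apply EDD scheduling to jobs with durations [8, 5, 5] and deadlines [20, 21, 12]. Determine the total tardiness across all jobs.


Sort by due date (EDD order): [(5, 12), (8, 20), (5, 21)]
Compute completion times and tardiness:
  Job 1: p=5, d=12, C=5, tardiness=max(0,5-12)=0
  Job 2: p=8, d=20, C=13, tardiness=max(0,13-20)=0
  Job 3: p=5, d=21, C=18, tardiness=max(0,18-21)=0
Total tardiness = 0

0


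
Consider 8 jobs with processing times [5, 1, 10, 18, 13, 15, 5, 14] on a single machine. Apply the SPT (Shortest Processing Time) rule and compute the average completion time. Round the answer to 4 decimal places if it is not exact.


Sort jobs by processing time (SPT order): [1, 5, 5, 10, 13, 14, 15, 18]
Compute completion times sequentially:
  Job 1: processing = 1, completes at 1
  Job 2: processing = 5, completes at 6
  Job 3: processing = 5, completes at 11
  Job 4: processing = 10, completes at 21
  Job 5: processing = 13, completes at 34
  Job 6: processing = 14, completes at 48
  Job 7: processing = 15, completes at 63
  Job 8: processing = 18, completes at 81
Sum of completion times = 265
Average completion time = 265/8 = 33.125

33.125


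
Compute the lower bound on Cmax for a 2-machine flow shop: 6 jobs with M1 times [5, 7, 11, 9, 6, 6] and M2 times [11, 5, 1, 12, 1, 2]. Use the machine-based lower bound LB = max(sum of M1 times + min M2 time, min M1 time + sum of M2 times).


LB1 = sum(M1 times) + min(M2 times) = 44 + 1 = 45
LB2 = min(M1 times) + sum(M2 times) = 5 + 32 = 37
Lower bound = max(LB1, LB2) = max(45, 37) = 45

45


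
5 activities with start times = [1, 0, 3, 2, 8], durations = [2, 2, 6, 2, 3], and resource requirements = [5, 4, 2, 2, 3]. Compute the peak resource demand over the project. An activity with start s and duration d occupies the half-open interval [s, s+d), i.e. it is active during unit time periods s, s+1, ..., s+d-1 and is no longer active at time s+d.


Each activity i is active on [start_i, start_i + duration_i).
Compute total resource usage per time slot:
  t=0: active resources = [4], total = 4
  t=1: active resources = [5, 4], total = 9
  t=2: active resources = [5, 2], total = 7
  t=3: active resources = [2, 2], total = 4
  t=4: active resources = [2], total = 2
  t=5: active resources = [2], total = 2
  t=6: active resources = [2], total = 2
  t=7: active resources = [2], total = 2
  t=8: active resources = [2, 3], total = 5
  t=9: active resources = [3], total = 3
  t=10: active resources = [3], total = 3
Peak resource demand = 9

9


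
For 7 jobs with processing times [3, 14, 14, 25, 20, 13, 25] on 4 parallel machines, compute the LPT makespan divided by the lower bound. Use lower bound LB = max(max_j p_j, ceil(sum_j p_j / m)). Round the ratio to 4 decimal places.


LPT order: [25, 25, 20, 14, 14, 13, 3]
Machine loads after assignment: [28, 25, 33, 28]
LPT makespan = 33
Lower bound = max(max_job, ceil(total/4)) = max(25, 29) = 29
Ratio = 33 / 29 = 1.1379

1.1379


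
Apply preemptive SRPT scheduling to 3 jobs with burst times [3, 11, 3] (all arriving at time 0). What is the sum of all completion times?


Since all jobs arrive at t=0, SRPT equals SPT ordering.
SPT order: [3, 3, 11]
Completion times:
  Job 1: p=3, C=3
  Job 2: p=3, C=6
  Job 3: p=11, C=17
Total completion time = 3 + 6 + 17 = 26

26


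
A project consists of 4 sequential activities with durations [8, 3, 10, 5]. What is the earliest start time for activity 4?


Activity 4 starts after activities 1 through 3 complete.
Predecessor durations: [8, 3, 10]
ES = 8 + 3 + 10 = 21

21


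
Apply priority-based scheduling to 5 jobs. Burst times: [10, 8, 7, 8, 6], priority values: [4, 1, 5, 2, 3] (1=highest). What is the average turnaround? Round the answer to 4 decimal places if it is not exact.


Sort by priority (ascending = highest first):
Order: [(1, 8), (2, 8), (3, 6), (4, 10), (5, 7)]
Completion times:
  Priority 1, burst=8, C=8
  Priority 2, burst=8, C=16
  Priority 3, burst=6, C=22
  Priority 4, burst=10, C=32
  Priority 5, burst=7, C=39
Average turnaround = 117/5 = 23.4

23.4


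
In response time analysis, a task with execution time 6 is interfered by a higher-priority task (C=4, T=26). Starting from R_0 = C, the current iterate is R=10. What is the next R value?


R_next = C + ceil(R_prev / T_hp) * C_hp
ceil(10 / 26) = ceil(0.3846) = 1
Interference = 1 * 4 = 4
R_next = 6 + 4 = 10
R_next = R_prev, so the iteration has converged (response time = 10).

10


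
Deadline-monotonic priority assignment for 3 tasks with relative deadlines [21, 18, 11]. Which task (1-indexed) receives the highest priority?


Sort tasks by relative deadline (ascending):
  Task 3: deadline = 11
  Task 2: deadline = 18
  Task 1: deadline = 21
Priority order (highest first): [3, 2, 1]
Highest priority task = 3

3


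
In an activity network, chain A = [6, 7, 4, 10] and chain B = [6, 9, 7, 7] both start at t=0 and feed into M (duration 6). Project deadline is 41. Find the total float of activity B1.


Forward pass: ES(B1) = sum of predecessors on chain B = 0
EF = ES + duration = 0 + 6 = 6
Backward pass: LF(M) = deadline = 41; LS(M) = 41 - 6 = 35
LF(B1) = LS(M) - sum(successors on chain B) = 35 - 23 = 12
LS = LF - duration = 12 - 6 = 6
Total float = LS - ES = 6 - 0 = 6

6


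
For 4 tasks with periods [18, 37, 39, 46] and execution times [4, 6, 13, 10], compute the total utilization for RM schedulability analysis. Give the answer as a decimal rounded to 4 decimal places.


Compute individual utilizations (exact fractions):
  Task 1: C/T = 4/18 = 2/9 (approx. 0.2222)
  Task 2: C/T = 6/37 (approx. 0.1622)
  Task 3: C/T = 13/39 = 1/3 (approx. 0.3333)
  Task 4: C/T = 10/46 = 5/23 (approx. 0.2174)
Total utilization U = 2/9 + 6/37 + 1/3 + 5/23 = 7162/7659
Rounded to 4 decimal places: U = 0.9351
RM (Liu & Layland) bound for 4 tasks = 0.756828; compare with U = 7162/7659 (approx. 0.935109)
bound < U <= 1, so the RM sufficient condition is not met (inconclusive; an exact test such as response-time analysis is needed).

0.9351


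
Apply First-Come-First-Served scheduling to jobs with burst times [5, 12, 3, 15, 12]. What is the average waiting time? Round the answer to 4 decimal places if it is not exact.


FCFS order (as given): [5, 12, 3, 15, 12]
Waiting times:
  Job 1: wait = 0
  Job 2: wait = 5
  Job 3: wait = 17
  Job 4: wait = 20
  Job 5: wait = 35
Sum of waiting times = 77
Average waiting time = 77/5 = 15.4

15.4


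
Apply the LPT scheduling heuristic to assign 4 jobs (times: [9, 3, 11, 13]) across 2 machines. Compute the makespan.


Sort jobs in decreasing order (LPT): [13, 11, 9, 3]
Assign each job to the least loaded machine:
  Machine 1: jobs [13, 3], load = 16
  Machine 2: jobs [11, 9], load = 20
Makespan = max load = 20

20


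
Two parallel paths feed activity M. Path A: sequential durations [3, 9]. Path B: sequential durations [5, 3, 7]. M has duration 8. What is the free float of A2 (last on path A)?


ES(A2) = sum of predecessors on chain A = 3
EF(A2) = ES + duration = 3 + 9 = 12
Successor of A2 is M. ES(M) = max(sum(A), sum(B)) = max(12, 15) = 15
Free float = ES(successor) - EF(current) = 15 - 12 = 3

3


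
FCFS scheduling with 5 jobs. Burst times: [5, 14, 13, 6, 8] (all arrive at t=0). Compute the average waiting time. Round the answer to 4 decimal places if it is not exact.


FCFS order (as given): [5, 14, 13, 6, 8]
Waiting times:
  Job 1: wait = 0
  Job 2: wait = 5
  Job 3: wait = 19
  Job 4: wait = 32
  Job 5: wait = 38
Sum of waiting times = 94
Average waiting time = 94/5 = 18.8

18.8


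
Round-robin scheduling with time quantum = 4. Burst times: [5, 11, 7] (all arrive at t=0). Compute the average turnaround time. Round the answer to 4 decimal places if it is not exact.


Time quantum = 4
Execution trace:
  J1 runs 4 units, time = 4
  J2 runs 4 units, time = 8
  J3 runs 4 units, time = 12
  J1 runs 1 units, time = 13
  J2 runs 4 units, time = 17
  J3 runs 3 units, time = 20
  J2 runs 3 units, time = 23
Finish times: [13, 23, 20]
Average turnaround = 56/3 = 18.6667

18.6667


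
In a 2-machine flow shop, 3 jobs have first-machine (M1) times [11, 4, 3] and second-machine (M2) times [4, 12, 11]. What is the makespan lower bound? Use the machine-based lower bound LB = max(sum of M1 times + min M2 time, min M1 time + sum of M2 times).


LB1 = sum(M1 times) + min(M2 times) = 18 + 4 = 22
LB2 = min(M1 times) + sum(M2 times) = 3 + 27 = 30
Lower bound = max(LB1, LB2) = max(22, 30) = 30

30


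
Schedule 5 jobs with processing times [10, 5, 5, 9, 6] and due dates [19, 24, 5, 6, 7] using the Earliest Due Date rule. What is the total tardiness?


Sort by due date (EDD order): [(5, 5), (9, 6), (6, 7), (10, 19), (5, 24)]
Compute completion times and tardiness:
  Job 1: p=5, d=5, C=5, tardiness=max(0,5-5)=0
  Job 2: p=9, d=6, C=14, tardiness=max(0,14-6)=8
  Job 3: p=6, d=7, C=20, tardiness=max(0,20-7)=13
  Job 4: p=10, d=19, C=30, tardiness=max(0,30-19)=11
  Job 5: p=5, d=24, C=35, tardiness=max(0,35-24)=11
Total tardiness = 43

43


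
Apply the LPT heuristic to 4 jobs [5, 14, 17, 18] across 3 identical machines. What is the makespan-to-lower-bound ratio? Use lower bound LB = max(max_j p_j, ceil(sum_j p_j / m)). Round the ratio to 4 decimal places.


LPT order: [18, 17, 14, 5]
Machine loads after assignment: [18, 17, 19]
LPT makespan = 19
Lower bound = max(max_job, ceil(total/3)) = max(18, 18) = 18
Ratio = 19 / 18 = 1.0556

1.0556


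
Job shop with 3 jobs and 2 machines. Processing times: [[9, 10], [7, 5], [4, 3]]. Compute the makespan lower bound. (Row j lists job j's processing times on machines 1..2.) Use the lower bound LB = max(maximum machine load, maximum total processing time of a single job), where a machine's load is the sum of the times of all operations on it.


Machine loads:
  Machine 1: 9 + 7 + 4 = 20
  Machine 2: 10 + 5 + 3 = 18
Max machine load = 20
Job totals:
  Job 1: 19
  Job 2: 12
  Job 3: 7
Max job total = 19
Lower bound = max(20, 19) = 20

20


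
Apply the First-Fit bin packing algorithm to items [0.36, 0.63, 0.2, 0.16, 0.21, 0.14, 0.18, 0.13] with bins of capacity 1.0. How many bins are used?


Place items sequentially using First-Fit:
  Item 0.36 -> new Bin 1
  Item 0.63 -> Bin 1 (now 0.99)
  Item 0.2 -> new Bin 2
  Item 0.16 -> Bin 2 (now 0.36)
  Item 0.21 -> Bin 2 (now 0.57)
  Item 0.14 -> Bin 2 (now 0.71)
  Item 0.18 -> Bin 2 (now 0.89)
  Item 0.13 -> new Bin 3
Total bins used = 3

3


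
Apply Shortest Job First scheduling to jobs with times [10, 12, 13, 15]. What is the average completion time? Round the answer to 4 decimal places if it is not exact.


SJF order (ascending): [10, 12, 13, 15]
Completion times:
  Job 1: burst=10, C=10
  Job 2: burst=12, C=22
  Job 3: burst=13, C=35
  Job 4: burst=15, C=50
Average completion = 117/4 = 29.25

29.25


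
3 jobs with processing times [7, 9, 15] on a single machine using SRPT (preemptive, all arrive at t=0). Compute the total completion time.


Since all jobs arrive at t=0, SRPT equals SPT ordering.
SPT order: [7, 9, 15]
Completion times:
  Job 1: p=7, C=7
  Job 2: p=9, C=16
  Job 3: p=15, C=31
Total completion time = 7 + 16 + 31 = 54

54


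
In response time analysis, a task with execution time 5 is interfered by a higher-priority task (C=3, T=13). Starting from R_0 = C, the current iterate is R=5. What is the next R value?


R_next = C + ceil(R_prev / T_hp) * C_hp
ceil(5 / 13) = ceil(0.3846) = 1
Interference = 1 * 3 = 3
R_next = 5 + 3 = 8

8


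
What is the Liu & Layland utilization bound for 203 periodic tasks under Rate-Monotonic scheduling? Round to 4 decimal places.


Compute 2^(1/203) = 1.0034203542
Subtract 1: 1.0034203542 - 1 = 0.0034203542
Multiply by n: 203 * 0.0034203542 = 0.6943319026
Round to 4 dp: 0.6943

0.6943


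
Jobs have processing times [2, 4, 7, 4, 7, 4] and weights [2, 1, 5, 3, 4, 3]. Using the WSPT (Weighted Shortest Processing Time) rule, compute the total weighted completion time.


Compute p/w ratios and sort ascending (WSPT): [(2, 2), (4, 3), (4, 3), (7, 5), (7, 4), (4, 1)]
Compute weighted completion times:
  Job (p=2,w=2): C=2, w*C=2*2=4
  Job (p=4,w=3): C=6, w*C=3*6=18
  Job (p=4,w=3): C=10, w*C=3*10=30
  Job (p=7,w=5): C=17, w*C=5*17=85
  Job (p=7,w=4): C=24, w*C=4*24=96
  Job (p=4,w=1): C=28, w*C=1*28=28
Total weighted completion time = 261

261


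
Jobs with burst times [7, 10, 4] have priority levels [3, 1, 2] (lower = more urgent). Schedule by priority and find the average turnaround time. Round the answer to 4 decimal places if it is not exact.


Sort by priority (ascending = highest first):
Order: [(1, 10), (2, 4), (3, 7)]
Completion times:
  Priority 1, burst=10, C=10
  Priority 2, burst=4, C=14
  Priority 3, burst=7, C=21
Average turnaround = 45/3 = 15.0

15.0


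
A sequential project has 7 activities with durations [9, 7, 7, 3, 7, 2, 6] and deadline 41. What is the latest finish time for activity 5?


LF(activity 5) = deadline - sum of successor durations
Successors: activities 6 through 7 with durations [2, 6]
Sum of successor durations = 8
LF = 41 - 8 = 33

33


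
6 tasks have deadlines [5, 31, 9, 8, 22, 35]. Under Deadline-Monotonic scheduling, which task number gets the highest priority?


Sort tasks by relative deadline (ascending):
  Task 1: deadline = 5
  Task 4: deadline = 8
  Task 3: deadline = 9
  Task 5: deadline = 22
  Task 2: deadline = 31
  Task 6: deadline = 35
Priority order (highest first): [1, 4, 3, 5, 2, 6]
Highest priority task = 1

1


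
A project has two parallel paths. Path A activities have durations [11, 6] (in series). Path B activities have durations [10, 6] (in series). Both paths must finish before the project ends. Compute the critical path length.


Path A total = 11 + 6 = 17
Path B total = 10 + 6 = 16
Critical path = longest path = max(17, 16) = 17

17


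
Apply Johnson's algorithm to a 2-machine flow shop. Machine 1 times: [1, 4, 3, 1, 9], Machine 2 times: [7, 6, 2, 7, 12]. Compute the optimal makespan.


Apply Johnson's rule:
  Group 1 (a <= b): [(1, 1, 7), (4, 1, 7), (2, 4, 6), (5, 9, 12)]
  Group 2 (a > b): [(3, 3, 2)]
Optimal job order: [1, 4, 2, 5, 3]
Schedule:
  Job 1: M1 done at 1, M2 done at 8
  Job 4: M1 done at 2, M2 done at 15
  Job 2: M1 done at 6, M2 done at 21
  Job 5: M1 done at 15, M2 done at 33
  Job 3: M1 done at 18, M2 done at 35
Makespan = 35

35


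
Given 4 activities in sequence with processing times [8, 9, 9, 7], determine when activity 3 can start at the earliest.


Activity 3 starts after activities 1 through 2 complete.
Predecessor durations: [8, 9]
ES = 8 + 9 = 17

17


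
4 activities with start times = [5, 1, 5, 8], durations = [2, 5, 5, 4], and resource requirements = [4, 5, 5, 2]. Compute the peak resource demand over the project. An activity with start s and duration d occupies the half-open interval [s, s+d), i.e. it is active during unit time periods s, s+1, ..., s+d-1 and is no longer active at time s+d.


Each activity i is active on [start_i, start_i + duration_i).
Compute total resource usage per time slot:
  t=0: active resources = [], total = 0
  t=1: active resources = [5], total = 5
  t=2: active resources = [5], total = 5
  t=3: active resources = [5], total = 5
  t=4: active resources = [5], total = 5
  t=5: active resources = [4, 5, 5], total = 14
  t=6: active resources = [4, 5], total = 9
  t=7: active resources = [5], total = 5
  t=8: active resources = [5, 2], total = 7
  t=9: active resources = [5, 2], total = 7
  t=10: active resources = [2], total = 2
  t=11: active resources = [2], total = 2
Peak resource demand = 14

14


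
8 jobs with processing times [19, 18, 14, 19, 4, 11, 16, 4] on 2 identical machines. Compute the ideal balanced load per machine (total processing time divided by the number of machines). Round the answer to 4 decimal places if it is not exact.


Total processing time = 19 + 18 + 14 + 19 + 4 + 11 + 16 + 4 = 105
Number of machines = 2
Ideal balanced load = 105 / 2 = 52.5

52.5


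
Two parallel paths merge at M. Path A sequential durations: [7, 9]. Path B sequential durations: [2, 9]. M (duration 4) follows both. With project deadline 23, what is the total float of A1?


Forward pass: ES(A1) = sum of predecessors on chain A = 0
EF = ES + duration = 0 + 7 = 7
Backward pass: LF(M) = deadline = 23; LS(M) = 23 - 4 = 19
LF(A1) = LS(M) - sum(successors on chain A) = 19 - 9 = 10
LS = LF - duration = 10 - 7 = 3
Total float = LS - ES = 3 - 0 = 3

3


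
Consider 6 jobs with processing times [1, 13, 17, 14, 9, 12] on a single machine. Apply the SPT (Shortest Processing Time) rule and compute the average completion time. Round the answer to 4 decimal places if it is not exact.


Sort jobs by processing time (SPT order): [1, 9, 12, 13, 14, 17]
Compute completion times sequentially:
  Job 1: processing = 1, completes at 1
  Job 2: processing = 9, completes at 10
  Job 3: processing = 12, completes at 22
  Job 4: processing = 13, completes at 35
  Job 5: processing = 14, completes at 49
  Job 6: processing = 17, completes at 66
Sum of completion times = 183
Average completion time = 183/6 = 30.5

30.5


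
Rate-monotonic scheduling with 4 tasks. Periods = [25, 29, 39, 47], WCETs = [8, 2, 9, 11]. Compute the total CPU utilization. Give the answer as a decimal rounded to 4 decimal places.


Compute individual utilizations (exact fractions):
  Task 1: C/T = 8/25 (approx. 0.32)
  Task 2: C/T = 2/29 (approx. 0.069)
  Task 3: C/T = 9/39 = 3/13 (approx. 0.2308)
  Task 4: C/T = 11/47 (approx. 0.234)
Total utilization U = 8/25 + 2/29 + 3/13 + 11/47 = 378202/442975
Rounded to 4 decimal places: U = 0.8538
RM (Liu & Layland) bound for 4 tasks = 0.756828; compare with U = 378202/442975 (approx. 0.853777)
bound < U <= 1, so the RM sufficient condition is not met (inconclusive; an exact test such as response-time analysis is needed).

0.8538


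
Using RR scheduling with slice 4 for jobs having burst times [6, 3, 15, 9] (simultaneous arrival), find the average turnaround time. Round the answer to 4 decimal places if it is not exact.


Time quantum = 4
Execution trace:
  J1 runs 4 units, time = 4
  J2 runs 3 units, time = 7
  J3 runs 4 units, time = 11
  J4 runs 4 units, time = 15
  J1 runs 2 units, time = 17
  J3 runs 4 units, time = 21
  J4 runs 4 units, time = 25
  J3 runs 4 units, time = 29
  J4 runs 1 units, time = 30
  J3 runs 3 units, time = 33
Finish times: [17, 7, 33, 30]
Average turnaround = 87/4 = 21.75

21.75


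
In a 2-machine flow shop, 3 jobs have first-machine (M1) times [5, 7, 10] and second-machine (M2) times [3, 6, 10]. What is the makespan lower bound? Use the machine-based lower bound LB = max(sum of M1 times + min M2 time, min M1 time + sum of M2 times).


LB1 = sum(M1 times) + min(M2 times) = 22 + 3 = 25
LB2 = min(M1 times) + sum(M2 times) = 5 + 19 = 24
Lower bound = max(LB1, LB2) = max(25, 24) = 25

25


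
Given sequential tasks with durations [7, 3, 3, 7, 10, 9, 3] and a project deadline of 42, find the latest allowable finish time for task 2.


LF(activity 2) = deadline - sum of successor durations
Successors: activities 3 through 7 with durations [3, 7, 10, 9, 3]
Sum of successor durations = 32
LF = 42 - 32 = 10

10


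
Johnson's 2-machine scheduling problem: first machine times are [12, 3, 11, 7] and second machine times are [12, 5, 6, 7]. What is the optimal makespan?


Apply Johnson's rule:
  Group 1 (a <= b): [(2, 3, 5), (4, 7, 7), (1, 12, 12)]
  Group 2 (a > b): [(3, 11, 6)]
Optimal job order: [2, 4, 1, 3]
Schedule:
  Job 2: M1 done at 3, M2 done at 8
  Job 4: M1 done at 10, M2 done at 17
  Job 1: M1 done at 22, M2 done at 34
  Job 3: M1 done at 33, M2 done at 40
Makespan = 40

40


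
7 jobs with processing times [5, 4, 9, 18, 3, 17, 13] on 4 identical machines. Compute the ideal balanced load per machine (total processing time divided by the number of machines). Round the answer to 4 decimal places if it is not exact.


Total processing time = 5 + 4 + 9 + 18 + 3 + 17 + 13 = 69
Number of machines = 4
Ideal balanced load = 69 / 4 = 17.25

17.25


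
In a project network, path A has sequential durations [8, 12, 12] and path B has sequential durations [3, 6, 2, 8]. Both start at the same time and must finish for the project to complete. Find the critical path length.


Path A total = 8 + 12 + 12 = 32
Path B total = 3 + 6 + 2 + 8 = 19
Critical path = longest path = max(32, 19) = 32

32


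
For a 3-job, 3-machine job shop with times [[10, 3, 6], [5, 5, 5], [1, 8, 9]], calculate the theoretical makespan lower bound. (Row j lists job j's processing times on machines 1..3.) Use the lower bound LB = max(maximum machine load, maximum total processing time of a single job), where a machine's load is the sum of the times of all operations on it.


Machine loads:
  Machine 1: 10 + 5 + 1 = 16
  Machine 2: 3 + 5 + 8 = 16
  Machine 3: 6 + 5 + 9 = 20
Max machine load = 20
Job totals:
  Job 1: 19
  Job 2: 15
  Job 3: 18
Max job total = 19
Lower bound = max(20, 19) = 20

20


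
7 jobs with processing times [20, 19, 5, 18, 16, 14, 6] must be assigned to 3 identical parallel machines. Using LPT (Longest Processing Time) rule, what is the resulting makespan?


Sort jobs in decreasing order (LPT): [20, 19, 18, 16, 14, 6, 5]
Assign each job to the least loaded machine:
  Machine 1: jobs [20, 6, 5], load = 31
  Machine 2: jobs [19, 14], load = 33
  Machine 3: jobs [18, 16], load = 34
Makespan = max load = 34

34


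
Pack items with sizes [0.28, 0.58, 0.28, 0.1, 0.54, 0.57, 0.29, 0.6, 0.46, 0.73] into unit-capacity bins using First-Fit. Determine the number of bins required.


Place items sequentially using First-Fit:
  Item 0.28 -> new Bin 1
  Item 0.58 -> Bin 1 (now 0.86)
  Item 0.28 -> new Bin 2
  Item 0.1 -> Bin 1 (now 0.96)
  Item 0.54 -> Bin 2 (now 0.82)
  Item 0.57 -> new Bin 3
  Item 0.29 -> Bin 3 (now 0.86)
  Item 0.6 -> new Bin 4
  Item 0.46 -> new Bin 5
  Item 0.73 -> new Bin 6
Total bins used = 6

6


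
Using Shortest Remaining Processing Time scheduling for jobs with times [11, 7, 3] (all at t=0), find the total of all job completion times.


Since all jobs arrive at t=0, SRPT equals SPT ordering.
SPT order: [3, 7, 11]
Completion times:
  Job 1: p=3, C=3
  Job 2: p=7, C=10
  Job 3: p=11, C=21
Total completion time = 3 + 10 + 21 = 34

34


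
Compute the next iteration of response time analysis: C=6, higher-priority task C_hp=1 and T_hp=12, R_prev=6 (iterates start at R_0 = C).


R_next = C + ceil(R_prev / T_hp) * C_hp
ceil(6 / 12) = ceil(0.5) = 1
Interference = 1 * 1 = 1
R_next = 6 + 1 = 7

7


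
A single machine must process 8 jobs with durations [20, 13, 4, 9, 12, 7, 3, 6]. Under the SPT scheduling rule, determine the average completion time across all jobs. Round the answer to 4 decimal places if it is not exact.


Sort jobs by processing time (SPT order): [3, 4, 6, 7, 9, 12, 13, 20]
Compute completion times sequentially:
  Job 1: processing = 3, completes at 3
  Job 2: processing = 4, completes at 7
  Job 3: processing = 6, completes at 13
  Job 4: processing = 7, completes at 20
  Job 5: processing = 9, completes at 29
  Job 6: processing = 12, completes at 41
  Job 7: processing = 13, completes at 54
  Job 8: processing = 20, completes at 74
Sum of completion times = 241
Average completion time = 241/8 = 30.125

30.125


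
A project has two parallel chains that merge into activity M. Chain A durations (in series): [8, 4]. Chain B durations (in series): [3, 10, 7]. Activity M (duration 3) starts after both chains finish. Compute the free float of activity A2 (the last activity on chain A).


ES(A2) = sum of predecessors on chain A = 8
EF(A2) = ES + duration = 8 + 4 = 12
Successor of A2 is M. ES(M) = max(sum(A), sum(B)) = max(12, 20) = 20
Free float = ES(successor) - EF(current) = 20 - 12 = 8

8


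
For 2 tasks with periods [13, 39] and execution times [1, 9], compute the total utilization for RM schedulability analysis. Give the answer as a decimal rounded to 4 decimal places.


Compute individual utilizations (exact fractions):
  Task 1: C/T = 1/13 (approx. 0.0769)
  Task 2: C/T = 9/39 = 3/13 (approx. 0.2308)
Total utilization U = 1/13 + 3/13 = 4/13
Rounded to 4 decimal places: U = 0.3077
RM (Liu & Layland) bound for 2 tasks = 0.828427; compare with U = 4/13 (approx. 0.307692)
U <= bound, so schedulable by RM sufficient condition.

0.3077


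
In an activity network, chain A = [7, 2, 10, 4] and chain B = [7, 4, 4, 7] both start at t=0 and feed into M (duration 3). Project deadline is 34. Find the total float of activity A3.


Forward pass: ES(A3) = sum of predecessors on chain A = 9
EF = ES + duration = 9 + 10 = 19
Backward pass: LF(M) = deadline = 34; LS(M) = 34 - 3 = 31
LF(A3) = LS(M) - sum(successors on chain A) = 31 - 4 = 27
LS = LF - duration = 27 - 10 = 17
Total float = LS - ES = 17 - 9 = 8

8


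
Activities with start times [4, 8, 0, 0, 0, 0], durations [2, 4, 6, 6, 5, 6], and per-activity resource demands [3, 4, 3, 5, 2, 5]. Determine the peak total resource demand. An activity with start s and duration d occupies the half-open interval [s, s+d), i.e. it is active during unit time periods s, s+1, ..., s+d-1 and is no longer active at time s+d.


Each activity i is active on [start_i, start_i + duration_i).
Compute total resource usage per time slot:
  t=0: active resources = [3, 5, 2, 5], total = 15
  t=1: active resources = [3, 5, 2, 5], total = 15
  t=2: active resources = [3, 5, 2, 5], total = 15
  t=3: active resources = [3, 5, 2, 5], total = 15
  t=4: active resources = [3, 3, 5, 2, 5], total = 18
  t=5: active resources = [3, 3, 5, 5], total = 16
  t=6: active resources = [], total = 0
  t=7: active resources = [], total = 0
  t=8: active resources = [4], total = 4
  t=9: active resources = [4], total = 4
  t=10: active resources = [4], total = 4
  t=11: active resources = [4], total = 4
Peak resource demand = 18

18


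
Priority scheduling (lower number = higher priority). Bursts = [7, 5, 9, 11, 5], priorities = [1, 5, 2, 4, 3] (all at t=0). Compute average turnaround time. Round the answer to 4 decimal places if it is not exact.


Sort by priority (ascending = highest first):
Order: [(1, 7), (2, 9), (3, 5), (4, 11), (5, 5)]
Completion times:
  Priority 1, burst=7, C=7
  Priority 2, burst=9, C=16
  Priority 3, burst=5, C=21
  Priority 4, burst=11, C=32
  Priority 5, burst=5, C=37
Average turnaround = 113/5 = 22.6

22.6


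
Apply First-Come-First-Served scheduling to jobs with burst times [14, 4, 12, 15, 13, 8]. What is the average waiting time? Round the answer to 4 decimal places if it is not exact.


FCFS order (as given): [14, 4, 12, 15, 13, 8]
Waiting times:
  Job 1: wait = 0
  Job 2: wait = 14
  Job 3: wait = 18
  Job 4: wait = 30
  Job 5: wait = 45
  Job 6: wait = 58
Sum of waiting times = 165
Average waiting time = 165/6 = 27.5

27.5


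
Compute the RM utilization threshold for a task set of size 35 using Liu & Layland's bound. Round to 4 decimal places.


Compute 2^(1/35) = 1.0200016094
Subtract 1: 1.0200016094 - 1 = 0.0200016094
Multiply by n: 35 * 0.0200016094 = 0.7000563290
Round to 4 dp: 0.7001

0.7001


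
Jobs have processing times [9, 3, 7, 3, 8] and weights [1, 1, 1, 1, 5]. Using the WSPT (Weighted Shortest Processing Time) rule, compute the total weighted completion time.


Compute p/w ratios and sort ascending (WSPT): [(8, 5), (3, 1), (3, 1), (7, 1), (9, 1)]
Compute weighted completion times:
  Job (p=8,w=5): C=8, w*C=5*8=40
  Job (p=3,w=1): C=11, w*C=1*11=11
  Job (p=3,w=1): C=14, w*C=1*14=14
  Job (p=7,w=1): C=21, w*C=1*21=21
  Job (p=9,w=1): C=30, w*C=1*30=30
Total weighted completion time = 116

116


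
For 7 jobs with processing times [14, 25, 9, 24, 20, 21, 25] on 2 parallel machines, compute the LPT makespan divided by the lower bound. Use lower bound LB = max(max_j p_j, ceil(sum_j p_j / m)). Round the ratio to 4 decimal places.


LPT order: [25, 25, 24, 21, 20, 14, 9]
Machine loads after assignment: [72, 66]
LPT makespan = 72
Lower bound = max(max_job, ceil(total/2)) = max(25, 69) = 69
Ratio = 72 / 69 = 1.0435

1.0435


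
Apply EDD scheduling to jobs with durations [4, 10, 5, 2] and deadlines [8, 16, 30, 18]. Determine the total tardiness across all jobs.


Sort by due date (EDD order): [(4, 8), (10, 16), (2, 18), (5, 30)]
Compute completion times and tardiness:
  Job 1: p=4, d=8, C=4, tardiness=max(0,4-8)=0
  Job 2: p=10, d=16, C=14, tardiness=max(0,14-16)=0
  Job 3: p=2, d=18, C=16, tardiness=max(0,16-18)=0
  Job 4: p=5, d=30, C=21, tardiness=max(0,21-30)=0
Total tardiness = 0

0


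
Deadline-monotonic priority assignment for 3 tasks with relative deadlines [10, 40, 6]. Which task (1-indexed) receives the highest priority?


Sort tasks by relative deadline (ascending):
  Task 3: deadline = 6
  Task 1: deadline = 10
  Task 2: deadline = 40
Priority order (highest first): [3, 1, 2]
Highest priority task = 3

3


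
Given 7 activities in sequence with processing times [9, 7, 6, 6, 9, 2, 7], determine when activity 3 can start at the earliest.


Activity 3 starts after activities 1 through 2 complete.
Predecessor durations: [9, 7]
ES = 9 + 7 = 16

16


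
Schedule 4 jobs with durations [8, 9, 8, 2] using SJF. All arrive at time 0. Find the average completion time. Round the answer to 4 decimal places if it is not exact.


SJF order (ascending): [2, 8, 8, 9]
Completion times:
  Job 1: burst=2, C=2
  Job 2: burst=8, C=10
  Job 3: burst=8, C=18
  Job 4: burst=9, C=27
Average completion = 57/4 = 14.25

14.25


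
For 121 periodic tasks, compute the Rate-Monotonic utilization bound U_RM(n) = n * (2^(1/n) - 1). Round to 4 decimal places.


Compute 2^(1/121) = 1.0057449283
Subtract 1: 1.0057449283 - 1 = 0.0057449283
Multiply by n: 121 * 0.0057449283 = 0.6951363243
Round to 4 dp: 0.6951

0.6951


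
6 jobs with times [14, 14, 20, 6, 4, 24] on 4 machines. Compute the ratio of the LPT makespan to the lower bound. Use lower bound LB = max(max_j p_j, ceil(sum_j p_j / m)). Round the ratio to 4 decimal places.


LPT order: [24, 20, 14, 14, 6, 4]
Machine loads after assignment: [24, 20, 20, 18]
LPT makespan = 24
Lower bound = max(max_job, ceil(total/4)) = max(24, 21) = 24
Ratio = 24 / 24 = 1.0

1.0


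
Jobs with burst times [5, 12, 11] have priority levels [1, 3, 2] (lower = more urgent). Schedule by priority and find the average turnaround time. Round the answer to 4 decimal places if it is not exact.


Sort by priority (ascending = highest first):
Order: [(1, 5), (2, 11), (3, 12)]
Completion times:
  Priority 1, burst=5, C=5
  Priority 2, burst=11, C=16
  Priority 3, burst=12, C=28
Average turnaround = 49/3 = 16.3333

16.3333


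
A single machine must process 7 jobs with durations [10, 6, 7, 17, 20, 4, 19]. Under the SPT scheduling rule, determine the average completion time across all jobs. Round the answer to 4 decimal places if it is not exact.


Sort jobs by processing time (SPT order): [4, 6, 7, 10, 17, 19, 20]
Compute completion times sequentially:
  Job 1: processing = 4, completes at 4
  Job 2: processing = 6, completes at 10
  Job 3: processing = 7, completes at 17
  Job 4: processing = 10, completes at 27
  Job 5: processing = 17, completes at 44
  Job 6: processing = 19, completes at 63
  Job 7: processing = 20, completes at 83
Sum of completion times = 248
Average completion time = 248/7 = 35.4286

35.4286


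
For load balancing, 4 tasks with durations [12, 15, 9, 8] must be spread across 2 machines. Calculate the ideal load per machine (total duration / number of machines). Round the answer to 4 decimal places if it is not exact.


Total processing time = 12 + 15 + 9 + 8 = 44
Number of machines = 2
Ideal balanced load = 44 / 2 = 22.0

22.0


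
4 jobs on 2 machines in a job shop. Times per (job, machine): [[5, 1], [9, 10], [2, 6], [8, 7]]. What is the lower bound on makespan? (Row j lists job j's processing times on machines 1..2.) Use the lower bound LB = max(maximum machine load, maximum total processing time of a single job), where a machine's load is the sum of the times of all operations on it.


Machine loads:
  Machine 1: 5 + 9 + 2 + 8 = 24
  Machine 2: 1 + 10 + 6 + 7 = 24
Max machine load = 24
Job totals:
  Job 1: 6
  Job 2: 19
  Job 3: 8
  Job 4: 15
Max job total = 19
Lower bound = max(24, 19) = 24

24


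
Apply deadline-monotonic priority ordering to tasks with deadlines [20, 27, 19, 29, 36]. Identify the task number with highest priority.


Sort tasks by relative deadline (ascending):
  Task 3: deadline = 19
  Task 1: deadline = 20
  Task 2: deadline = 27
  Task 4: deadline = 29
  Task 5: deadline = 36
Priority order (highest first): [3, 1, 2, 4, 5]
Highest priority task = 3

3


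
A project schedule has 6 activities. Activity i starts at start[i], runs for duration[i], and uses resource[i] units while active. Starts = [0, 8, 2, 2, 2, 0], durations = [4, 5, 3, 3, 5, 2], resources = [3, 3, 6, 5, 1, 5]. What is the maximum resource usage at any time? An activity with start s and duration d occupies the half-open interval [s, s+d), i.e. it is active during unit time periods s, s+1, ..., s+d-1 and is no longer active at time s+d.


Each activity i is active on [start_i, start_i + duration_i).
Compute total resource usage per time slot:
  t=0: active resources = [3, 5], total = 8
  t=1: active resources = [3, 5], total = 8
  t=2: active resources = [3, 6, 5, 1], total = 15
  t=3: active resources = [3, 6, 5, 1], total = 15
  t=4: active resources = [6, 5, 1], total = 12
  t=5: active resources = [1], total = 1
  t=6: active resources = [1], total = 1
  t=7: active resources = [], total = 0
  t=8: active resources = [3], total = 3
  t=9: active resources = [3], total = 3
  t=10: active resources = [3], total = 3
  t=11: active resources = [3], total = 3
  t=12: active resources = [3], total = 3
Peak resource demand = 15

15


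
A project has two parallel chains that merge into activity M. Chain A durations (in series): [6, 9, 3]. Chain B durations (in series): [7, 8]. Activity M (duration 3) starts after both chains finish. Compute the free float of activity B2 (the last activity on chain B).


ES(B2) = sum of predecessors on chain B = 7
EF(B2) = ES + duration = 7 + 8 = 15
Successor of B2 is M. ES(M) = max(sum(A), sum(B)) = max(18, 15) = 18
Free float = ES(successor) - EF(current) = 18 - 15 = 3

3


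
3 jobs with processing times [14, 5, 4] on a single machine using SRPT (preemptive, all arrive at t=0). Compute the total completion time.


Since all jobs arrive at t=0, SRPT equals SPT ordering.
SPT order: [4, 5, 14]
Completion times:
  Job 1: p=4, C=4
  Job 2: p=5, C=9
  Job 3: p=14, C=23
Total completion time = 4 + 9 + 23 = 36

36
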